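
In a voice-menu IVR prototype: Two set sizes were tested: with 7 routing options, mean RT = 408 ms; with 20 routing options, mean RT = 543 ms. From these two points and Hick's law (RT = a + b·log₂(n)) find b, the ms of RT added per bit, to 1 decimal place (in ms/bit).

b = (RT₂ − RT₁)/(log₂ n₂ − log₂ n₁) = (543 − 408)/(4.3219 − 2.8074) = 89.134 ms/bit.

89.1 ms/bit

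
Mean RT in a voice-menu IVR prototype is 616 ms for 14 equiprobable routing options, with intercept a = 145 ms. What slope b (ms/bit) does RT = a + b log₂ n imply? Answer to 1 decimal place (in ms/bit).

123.7 ms/bit

log₂(14) = 3.8074 bits.
b = (RT − a)/log₂ n = (616 − 145) / 3.8074 = 123.708 ms/bit.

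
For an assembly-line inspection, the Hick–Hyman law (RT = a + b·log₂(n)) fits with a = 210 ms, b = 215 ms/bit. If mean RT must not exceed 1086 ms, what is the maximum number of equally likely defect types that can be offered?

Information budget: (1086 − 210)/215 = 4.0744 bits, so n ≤ 2^4.0744 = 16.847 → at most 16.

16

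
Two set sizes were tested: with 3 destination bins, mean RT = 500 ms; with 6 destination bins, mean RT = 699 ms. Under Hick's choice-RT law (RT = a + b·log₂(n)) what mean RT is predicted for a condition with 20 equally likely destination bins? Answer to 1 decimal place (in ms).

1044.7 ms

Fit slope and intercept:
  b = (699 − 500) / (log₂ 6 − log₂ 3) = 199 / (2.5850 − 1.5850) = 199.000 ms/bit
  a = 500 − 199.000 × 1.5850 = 184.592 ms
Then RT(20) = 184.592 + 199.000 × log₂ 20 = 184.592 + 199.000 × 4.3219 ≈ 1044.656 ms.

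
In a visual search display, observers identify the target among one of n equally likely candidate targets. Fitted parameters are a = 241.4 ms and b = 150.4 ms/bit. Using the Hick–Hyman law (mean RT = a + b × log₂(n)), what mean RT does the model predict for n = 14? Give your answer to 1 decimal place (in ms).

814.0 ms

log₂(14) = 3.8074 bits, so RT = 241.4 + 150.4 × 3.8074 ≈ 814.026 ms.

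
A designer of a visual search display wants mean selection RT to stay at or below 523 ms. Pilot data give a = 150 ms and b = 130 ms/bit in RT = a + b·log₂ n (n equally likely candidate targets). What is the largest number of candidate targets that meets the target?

7

130·log₂ n ≤ 523 − 150 = 373, giving log₂ n ≤ 2.8692 and n ≤ 7.307. The largest whole number is 7.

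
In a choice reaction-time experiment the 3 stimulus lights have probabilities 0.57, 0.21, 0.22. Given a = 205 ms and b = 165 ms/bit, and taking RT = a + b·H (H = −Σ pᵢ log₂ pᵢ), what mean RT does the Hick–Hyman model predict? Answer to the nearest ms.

Entropy contributions −pᵢ log₂ pᵢ: 0.4623, 0.4728, 0.4806; sum H = 1.4156 bits.
RT = a + bH = 205 + 165·1.4156 = 438.58 ms.

439 ms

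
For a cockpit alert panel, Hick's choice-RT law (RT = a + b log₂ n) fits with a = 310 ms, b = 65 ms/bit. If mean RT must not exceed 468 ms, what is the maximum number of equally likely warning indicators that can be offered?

Information budget: (468 − 310)/65 = 2.4308 bits, so n ≤ 2^2.4308 = 5.392 → at most 5.

5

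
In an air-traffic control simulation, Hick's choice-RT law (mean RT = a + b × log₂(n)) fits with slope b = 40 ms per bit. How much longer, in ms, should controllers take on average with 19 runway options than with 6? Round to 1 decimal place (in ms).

66.5 ms

The intercept a cancels: ΔRT = b·(log₂ n₂ − log₂ n₁) = b·log₂(n₂/n₁).
log₂(19) − log₂(6) = 4.2479 − 2.5850 = 1.6630.
ΔRT = 40 × 1.6630 = 66.519 ms.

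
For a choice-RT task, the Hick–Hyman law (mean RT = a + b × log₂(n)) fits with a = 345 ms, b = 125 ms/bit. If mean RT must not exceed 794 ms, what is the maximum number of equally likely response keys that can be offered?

12

Information budget: (794 − 345)/125 = 3.5920 bits, so n ≤ 2^3.5920 = 12.059 → at most 12.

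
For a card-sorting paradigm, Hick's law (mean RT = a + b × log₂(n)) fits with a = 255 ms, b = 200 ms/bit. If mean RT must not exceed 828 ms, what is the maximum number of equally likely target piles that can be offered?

200·log₂ n ≤ 828 − 255 = 573, giving log₂ n ≤ 2.8650 and n ≤ 7.285. The largest whole number is 7.

7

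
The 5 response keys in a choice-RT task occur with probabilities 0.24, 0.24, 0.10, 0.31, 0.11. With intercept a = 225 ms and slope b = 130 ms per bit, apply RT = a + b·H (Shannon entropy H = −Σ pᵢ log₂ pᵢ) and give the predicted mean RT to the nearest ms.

510 ms

Entropy contributions −pᵢ log₂ pᵢ: 0.4941, 0.4941, 0.3322, 0.5238, 0.3503; sum H = 2.1945 bits.
RT = a + bH = 225 + 130·2.1945 = 510.29 ms.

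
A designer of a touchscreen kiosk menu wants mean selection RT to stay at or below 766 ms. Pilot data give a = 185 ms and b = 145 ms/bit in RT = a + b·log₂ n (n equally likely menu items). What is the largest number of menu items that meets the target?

Information budget: (766 − 185)/145 = 4.0069 bits, so n ≤ 2^4.0069 = 16.077 → at most 16.

16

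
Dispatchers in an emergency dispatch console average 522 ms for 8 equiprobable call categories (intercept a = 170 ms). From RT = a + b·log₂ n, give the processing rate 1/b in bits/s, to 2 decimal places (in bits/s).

b = (522 − 170)/log₂ 8 = 352/3 = 117.333 ms per bit = 0.11733 s/bit; the reciprocal is 8.523 bits/s.

8.52 bits/s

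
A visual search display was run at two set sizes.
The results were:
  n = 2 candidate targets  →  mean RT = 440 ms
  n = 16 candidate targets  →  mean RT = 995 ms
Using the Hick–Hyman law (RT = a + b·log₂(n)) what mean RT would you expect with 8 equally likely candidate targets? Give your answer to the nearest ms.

810 ms

With log₂ n on the abscissa the relation is linear; from the two conditions:
  b = (995 − 440) / (log₂ 16 − log₂ 2) = 555 / (4 − 1) = 185 ms/bit
  a = 440 − 185 × 1 = 255 ms
Then RT(8) = 255 + 185 × log₂ 8 = 255 + 185 × 3 ≈ 810.000 ms.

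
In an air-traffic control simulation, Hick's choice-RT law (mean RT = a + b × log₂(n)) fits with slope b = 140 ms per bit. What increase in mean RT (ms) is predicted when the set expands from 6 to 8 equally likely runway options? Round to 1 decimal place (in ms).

ΔRT = (a + b log₂ n₂) − (a + b log₂ n₁) = b·(log₂ n₂ − log₂ n₁).
log₂(8) − log₂(6) = 3 − 2.5850 = 0.4150.
ΔRT = 140 × 0.4150 = 58.105 ms.

58.1 ms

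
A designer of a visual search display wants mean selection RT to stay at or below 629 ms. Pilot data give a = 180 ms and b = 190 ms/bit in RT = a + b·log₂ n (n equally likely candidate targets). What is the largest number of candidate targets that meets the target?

5

Set 180 + 190·log₂ n ≤ 629 → log₂ n ≤ (629 − 180)/190 = 2.3632.
So n ≤ 2^2.3632 = 5.145; the largest integer n is 5.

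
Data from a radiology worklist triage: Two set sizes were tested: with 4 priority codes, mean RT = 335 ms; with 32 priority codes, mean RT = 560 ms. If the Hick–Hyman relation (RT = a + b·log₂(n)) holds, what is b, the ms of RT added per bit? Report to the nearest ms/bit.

75 ms/bit

b = (RT₂ − RT₁)/(log₂ n₂ − log₂ n₁) = (560 − 335)/(5 − 2) = 75 ms/bit.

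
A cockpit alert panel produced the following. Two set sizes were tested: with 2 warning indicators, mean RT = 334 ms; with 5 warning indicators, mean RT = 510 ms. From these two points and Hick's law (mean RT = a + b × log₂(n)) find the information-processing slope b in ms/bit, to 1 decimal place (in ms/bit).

133.1 ms/bit

Slope: b = (510 − 334) / (log₂ 5 − log₂ 2) = 176/1.3219 = 133.139 ms/bit.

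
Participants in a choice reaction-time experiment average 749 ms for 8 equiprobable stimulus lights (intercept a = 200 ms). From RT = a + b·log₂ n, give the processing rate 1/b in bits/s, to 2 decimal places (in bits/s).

Choice component = 749 − 200 = 549 ms over log₂(8) = 3 bits.
b = 549 / 3 = 183.000 ms/bit, so 1/b = 5.464 bits/s.

5.46 bits/s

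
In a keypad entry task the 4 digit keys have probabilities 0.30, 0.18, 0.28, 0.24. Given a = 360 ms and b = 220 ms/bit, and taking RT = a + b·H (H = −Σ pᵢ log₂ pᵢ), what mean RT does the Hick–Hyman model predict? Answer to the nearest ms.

794 ms

Entropy contributions −pᵢ log₂ pᵢ: 0.5211, 0.4453, 0.5142, 0.4941; sum H = 1.9748 bits.
RT = a + bH = 360 + 220·1.9748 = 794.45 ms.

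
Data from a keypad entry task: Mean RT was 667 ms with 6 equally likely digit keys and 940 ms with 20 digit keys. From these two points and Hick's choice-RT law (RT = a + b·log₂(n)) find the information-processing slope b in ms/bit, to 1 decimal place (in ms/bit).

b = (RT₂ − RT₁)/(log₂ n₂ − log₂ n₁) = (940 − 667)/(4.3219 − 2.5850) = 157.171 ms/bit.

157.2 ms/bit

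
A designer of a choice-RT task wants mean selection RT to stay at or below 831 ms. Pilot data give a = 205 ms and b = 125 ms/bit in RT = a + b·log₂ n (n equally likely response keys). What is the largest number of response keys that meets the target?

32

Information budget: (831 − 205)/125 = 5.0080 bits, so n ≤ 2^5.0080 = 32.178 → at most 32.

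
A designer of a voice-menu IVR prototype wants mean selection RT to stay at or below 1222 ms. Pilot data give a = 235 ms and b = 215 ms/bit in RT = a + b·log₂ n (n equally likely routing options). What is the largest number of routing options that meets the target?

Set 235 + 215·log₂ n ≤ 1222 → log₂ n ≤ (1222 − 235)/215 = 4.5907.
So n ≤ 2^4.5907 = 24.096; the largest integer n is 24.

24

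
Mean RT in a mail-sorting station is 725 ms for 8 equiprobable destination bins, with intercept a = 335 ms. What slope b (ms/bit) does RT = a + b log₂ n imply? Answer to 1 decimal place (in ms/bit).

log₂(8) = 3 bits.
b = (RT − a)/log₂ n = (725 − 335) / 3 = 130.000 ms/bit.

130.0 ms/bit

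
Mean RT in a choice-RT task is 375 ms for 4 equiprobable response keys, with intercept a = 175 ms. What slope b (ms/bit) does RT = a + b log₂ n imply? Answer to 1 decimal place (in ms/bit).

4 alternatives carry log₂ 4 = 2 bits; the choice cost is 375 − 175 = 200 ms, so b = 200/2 = 100.000 ms/bit.

100.0 ms/bit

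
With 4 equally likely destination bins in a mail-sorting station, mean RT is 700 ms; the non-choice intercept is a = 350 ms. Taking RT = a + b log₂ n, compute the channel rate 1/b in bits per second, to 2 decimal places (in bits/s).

Choice component = 700 − 350 = 350 ms over log₂(4) = 2 bits.
b = 350 / 2 = 175.000 ms/bit, so 1/b = 5.714 bits/s.

5.71 bits/s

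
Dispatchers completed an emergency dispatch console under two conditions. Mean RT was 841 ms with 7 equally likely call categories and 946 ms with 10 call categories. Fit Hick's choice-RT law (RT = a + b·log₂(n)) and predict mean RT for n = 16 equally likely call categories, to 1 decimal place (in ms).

1084.4 ms

Fit slope and intercept:
  b = (946 − 841) / (log₂ 10 − log₂ 7) = 105 / (3.3219 − 2.8074) = 204.053 ms/bit
  a = 841 − 204.053 × 2.8074 = 268.152 ms
Then RT(16) = 268.152 + 204.053 × log₂ 16 = 268.152 + 204.053 × 4 ≈ 1084.362 ms.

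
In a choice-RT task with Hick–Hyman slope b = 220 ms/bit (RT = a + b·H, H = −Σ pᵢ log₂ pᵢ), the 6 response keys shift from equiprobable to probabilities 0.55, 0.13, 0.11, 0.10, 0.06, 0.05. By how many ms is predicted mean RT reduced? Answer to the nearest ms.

The RT saving is b·ΔH. Equiprobable H₀ = log₂(6) = 2.5850 bits; with the given probabilities H = 1.9991 bits.
b·(H₀ − H) = 220 × (2.5850 − 1.9991) = 128.88 ms.

129 ms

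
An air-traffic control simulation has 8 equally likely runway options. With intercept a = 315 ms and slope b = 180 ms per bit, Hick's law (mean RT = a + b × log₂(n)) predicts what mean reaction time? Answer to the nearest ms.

log₂(8) = 3 bits, so RT = 315 + 180 × 3 ≈ 855.000 ms.

855 ms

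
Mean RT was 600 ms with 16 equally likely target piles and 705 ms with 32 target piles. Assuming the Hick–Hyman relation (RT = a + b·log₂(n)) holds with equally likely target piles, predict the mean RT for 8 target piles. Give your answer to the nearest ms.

495 ms

Fit slope and intercept:
  b = (705 − 600) / (log₂ 32 − log₂ 16) = 105 / (5 − 4) = 105 ms/bit
  a = 600 − 105 × 4 = 180 ms
Then RT(8) = 180 + 105 × log₂ 8 = 180 + 105 × 3 ≈ 495.000 ms.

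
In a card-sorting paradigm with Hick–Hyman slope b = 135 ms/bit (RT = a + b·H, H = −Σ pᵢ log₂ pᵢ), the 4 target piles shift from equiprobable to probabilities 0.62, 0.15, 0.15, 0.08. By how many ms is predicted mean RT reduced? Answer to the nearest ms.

The RT saving is b·ΔH. Equiprobable H₀ = log₂(4) = 2.0000 bits; with the given probabilities H = 1.5402 bits.
b·(H₀ − H) = 135 × (2.0000 − 1.5402) = 62.07 ms.

62 ms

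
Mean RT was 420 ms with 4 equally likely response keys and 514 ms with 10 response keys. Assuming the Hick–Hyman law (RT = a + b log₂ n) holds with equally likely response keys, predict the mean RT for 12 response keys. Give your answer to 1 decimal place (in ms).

RT is linear in log₂ n, so two points fix the line:
  b = (514 − 420) / (log₂ 10 − log₂ 4) = 94 / (3.3219 − 2) = 71.108 ms/bit
  a = 420 − 71.108 × 2 = 277.783 ms
Then RT(12) = 277.783 + 71.108 × log₂ 12 = 277.783 + 71.108 × 3.5850 ≈ 532.704 ms.

532.7 ms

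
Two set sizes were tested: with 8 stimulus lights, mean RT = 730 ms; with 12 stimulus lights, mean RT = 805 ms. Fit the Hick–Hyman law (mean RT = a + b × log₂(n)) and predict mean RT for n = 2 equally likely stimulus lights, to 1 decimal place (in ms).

473.6 ms

With log₂ n on the abscissa the relation is linear; from the two conditions:
  b = (805 − 730) / (log₂ 12 − log₂ 8) = 75 / (3.5850 − 3) = 128.213 ms/bit
  a = 730 − 128.213 × 3 = 345.360 ms
Then RT(2) = 345.360 + 128.213 × log₂ 2 = 345.360 + 128.213 × 1 ≈ 473.573 ms.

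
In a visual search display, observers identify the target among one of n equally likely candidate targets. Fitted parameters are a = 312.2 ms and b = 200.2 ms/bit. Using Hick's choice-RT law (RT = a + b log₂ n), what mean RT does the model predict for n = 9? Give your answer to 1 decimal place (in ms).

log₂(9) = 3.1699 bits, so RT = 312.2 + 200.2 × 3.1699 ≈ 946.819 ms.

946.8 ms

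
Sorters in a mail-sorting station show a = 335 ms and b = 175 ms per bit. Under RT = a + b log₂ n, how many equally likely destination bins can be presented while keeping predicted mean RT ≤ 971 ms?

Information budget: (971 − 335)/175 = 3.6343 bits, so n ≤ 2^3.6343 = 12.417 → at most 12.

12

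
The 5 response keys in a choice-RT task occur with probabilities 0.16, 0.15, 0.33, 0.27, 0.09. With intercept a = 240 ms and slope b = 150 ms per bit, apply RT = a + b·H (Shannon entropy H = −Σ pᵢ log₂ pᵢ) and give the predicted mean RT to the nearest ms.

Entropy contributions −pᵢ log₂ pᵢ: 0.4230, 0.4105, 0.5278, 0.5100, 0.3127; sum H = 2.1841 bits.
RT = a + bH = 240 + 150·2.1841 = 567.61 ms.

568 ms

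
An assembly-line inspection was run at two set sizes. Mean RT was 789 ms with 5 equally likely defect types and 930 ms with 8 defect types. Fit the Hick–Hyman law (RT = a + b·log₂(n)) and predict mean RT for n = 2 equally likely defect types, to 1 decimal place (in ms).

514.1 ms

Solve the two-equation system in a and b:
  b = (930 − 789) / (log₂ 8 − log₂ 5) = 141 / (3 − 2.3219) = 207.943 ms/bit
  a = 789 − 207.943 × 2.3219 = 306.172 ms
Then RT(2) = 306.172 + 207.943 × log₂ 2 = 306.172 + 207.943 × 1 ≈ 514.115 ms.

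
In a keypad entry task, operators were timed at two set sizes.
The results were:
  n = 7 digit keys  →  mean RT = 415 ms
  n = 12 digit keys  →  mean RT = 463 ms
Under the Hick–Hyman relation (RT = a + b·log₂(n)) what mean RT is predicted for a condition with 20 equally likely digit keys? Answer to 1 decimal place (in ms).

508.5 ms

RT is linear in log₂ n, so two points fix the line:
  b = (463 − 415) / (log₂ 12 − log₂ 7) = 48 / (3.5850 − 2.8074) = 61.728 ms/bit
  a = 415 − 61.728 × 2.8074 = 241.708 ms
Then RT(20) = 241.708 + 61.728 × log₂ 20 = 241.708 + 61.728 × 4.3219 ≈ 508.491 ms.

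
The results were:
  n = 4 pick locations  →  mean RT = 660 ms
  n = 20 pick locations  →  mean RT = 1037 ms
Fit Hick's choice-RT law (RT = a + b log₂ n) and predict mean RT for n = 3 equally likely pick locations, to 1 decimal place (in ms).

Solve the two-equation system in a and b:
  b = (1037 − 660) / (log₂ 20 − log₂ 4) = 377 / (4.3219 − 2) = 162.365 ms/bit
  a = 660 − 162.365 × 2 = 335.270 ms
Then RT(3) = 335.270 + 162.365 × log₂ 3 = 335.270 + 162.365 × 1.5850 ≈ 592.612 ms.

592.6 ms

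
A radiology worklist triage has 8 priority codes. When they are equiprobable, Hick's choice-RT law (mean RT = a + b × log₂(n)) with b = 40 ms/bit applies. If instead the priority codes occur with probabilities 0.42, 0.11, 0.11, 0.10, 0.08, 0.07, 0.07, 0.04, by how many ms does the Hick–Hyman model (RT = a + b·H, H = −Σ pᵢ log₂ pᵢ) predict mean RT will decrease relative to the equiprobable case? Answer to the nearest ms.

17 ms

Equiprobable entropy H₀ = log₂ 8 = 3.0000 bits.
Skewed entropy H = −Σ pᵢ log₂ pᵢ = 2.5728 bits.
ΔRT = b·(H₀ − H) = 40 × 0.4272 = 17.09 ms.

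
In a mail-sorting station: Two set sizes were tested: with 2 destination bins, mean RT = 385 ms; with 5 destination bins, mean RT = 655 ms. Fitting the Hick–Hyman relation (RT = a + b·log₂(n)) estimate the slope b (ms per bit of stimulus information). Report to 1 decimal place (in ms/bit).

The slope on a log₂ axis is (655 − 385) / (2.3219 − 1) = 204.247 ms/bit.

204.2 ms/bit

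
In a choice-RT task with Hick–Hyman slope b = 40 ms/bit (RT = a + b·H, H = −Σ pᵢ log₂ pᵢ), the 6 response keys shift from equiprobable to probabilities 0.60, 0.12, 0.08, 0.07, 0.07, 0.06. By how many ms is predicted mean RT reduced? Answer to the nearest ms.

The RT saving is b·ΔH. Equiprobable H₀ = log₂(6) = 2.5850 bits; with the given probabilities H = 1.8814 bits.
b·(H₀ − H) = 40 × (2.5850 − 1.8814) = 28.14 ms.

28 ms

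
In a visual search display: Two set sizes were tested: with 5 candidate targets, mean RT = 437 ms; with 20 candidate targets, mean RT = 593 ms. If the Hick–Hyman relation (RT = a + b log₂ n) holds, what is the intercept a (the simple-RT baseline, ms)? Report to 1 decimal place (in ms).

b = (RT₂ − RT₁)/(log₂ n₂ − log₂ n₁) = (593 − 437)/(4.3219 − 2.3219) = 78.000 ms/bit.
Intercept: a = 437 − 78.000·log₂(5) = 255.890 ms.

255.9 ms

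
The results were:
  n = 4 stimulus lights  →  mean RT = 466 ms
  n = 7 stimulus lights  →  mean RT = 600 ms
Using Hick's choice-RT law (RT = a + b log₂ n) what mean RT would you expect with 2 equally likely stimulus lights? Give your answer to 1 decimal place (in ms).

300.0 ms

Solve the two-equation system in a and b:
  b = (600 − 466) / (log₂ 7 − log₂ 4) = 134 / (2.8074 − 2) = 165.974 ms/bit
  a = 466 − 165.974 × 2 = 134.052 ms
Then RT(2) = 134.052 + 165.974 × log₂ 2 = 134.052 + 165.974 × 1 ≈ 300.026 ms.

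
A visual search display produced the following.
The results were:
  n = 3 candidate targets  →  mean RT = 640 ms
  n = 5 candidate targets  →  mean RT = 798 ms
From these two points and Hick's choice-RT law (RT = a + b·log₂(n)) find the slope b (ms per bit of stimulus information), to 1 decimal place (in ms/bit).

214.4 ms/bit

Slope: b = (798 − 640) / (log₂ 5 − log₂ 3) = 158/0.7370 = 214.393 ms/bit.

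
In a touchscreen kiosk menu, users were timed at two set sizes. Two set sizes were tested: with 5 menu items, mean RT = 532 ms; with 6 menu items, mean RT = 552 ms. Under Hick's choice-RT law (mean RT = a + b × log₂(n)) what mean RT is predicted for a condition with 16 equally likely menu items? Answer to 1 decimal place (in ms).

RT is linear in log₂ n, so two points fix the line:
  b = (552 − 532) / (log₂ 6 − log₂ 5) = 20 / (2.5850 − 2.3219) = 76.036 ms/bit
  a = 532 − 76.036 × 2.3219 = 355.451 ms
Then RT(16) = 355.451 + 76.036 × log₂ 16 = 355.451 + 76.036 × 4 ≈ 659.593 ms.

659.6 ms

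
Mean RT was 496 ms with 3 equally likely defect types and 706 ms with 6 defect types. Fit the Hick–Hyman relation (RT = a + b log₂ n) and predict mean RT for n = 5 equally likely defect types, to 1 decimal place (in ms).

Fit slope and intercept:
  b = (706 − 496) / (log₂ 6 − log₂ 3) = 210 / (2.5850 − 1.5850) = 210.000 ms/bit
  a = 496 − 210.000 × 1.5850 = 163.158 ms
Then RT(5) = 163.158 + 210.000 × log₂ 5 = 163.158 + 210.000 × 2.3219 ≈ 650.763 ms.

650.8 ms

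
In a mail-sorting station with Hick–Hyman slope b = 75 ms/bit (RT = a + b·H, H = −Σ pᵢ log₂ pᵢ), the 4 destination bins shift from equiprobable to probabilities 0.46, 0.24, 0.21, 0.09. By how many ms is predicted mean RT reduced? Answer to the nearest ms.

15 ms

The RT saving is b·ΔH. Equiprobable H₀ = log₂(4) = 2.0000 bits; with the given probabilities H = 1.7949 bits.
b·(H₀ − H) = 75 × (2.0000 − 1.7949) = 15.38 ms.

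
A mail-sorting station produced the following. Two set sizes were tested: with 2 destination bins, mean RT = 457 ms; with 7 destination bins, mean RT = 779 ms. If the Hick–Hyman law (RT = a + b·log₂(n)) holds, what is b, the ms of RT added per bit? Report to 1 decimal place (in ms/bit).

Slope: b = (779 − 457) / (log₂ 7 − log₂ 2) = 322/1.8074 = 178.161 ms/bit.

178.2 ms/bit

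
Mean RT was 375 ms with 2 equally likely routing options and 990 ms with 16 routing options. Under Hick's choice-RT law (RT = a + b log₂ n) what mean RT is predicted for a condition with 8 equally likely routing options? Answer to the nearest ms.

Solve the two-equation system in a and b:
  b = (990 − 375) / (log₂ 16 − log₂ 2) = 615 / (4 − 1) = 205 ms/bit
  a = 375 − 205 × 1 = 170 ms
Then RT(8) = 170 + 205 × log₂ 8 = 170 + 205 × 3 ≈ 785.000 ms.

785 ms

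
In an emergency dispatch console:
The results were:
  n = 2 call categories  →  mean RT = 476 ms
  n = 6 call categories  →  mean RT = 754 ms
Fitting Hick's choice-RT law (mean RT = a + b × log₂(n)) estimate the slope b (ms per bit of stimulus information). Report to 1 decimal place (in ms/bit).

175.4 ms/bit

b = (RT₂ − RT₁)/(log₂ n₂ − log₂ n₁) = (754 − 476)/(2.5850 − 1) = 175.398 ms/bit.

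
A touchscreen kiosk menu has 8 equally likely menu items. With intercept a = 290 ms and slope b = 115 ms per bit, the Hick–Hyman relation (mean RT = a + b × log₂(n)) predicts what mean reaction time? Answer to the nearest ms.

log₂(8) = 3 bits, so RT = 290 + 115 × 3 ≈ 635.000 ms.

635 ms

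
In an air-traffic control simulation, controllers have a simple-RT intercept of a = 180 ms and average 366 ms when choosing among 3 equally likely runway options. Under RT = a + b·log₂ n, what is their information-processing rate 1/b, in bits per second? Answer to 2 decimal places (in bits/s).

8.52 bits/s

b = (366 − 180)/log₂ 3 = 186/1.5850 = 117.353 ms per bit = 0.11735 s/bit; the reciprocal is 8.521 bits/s.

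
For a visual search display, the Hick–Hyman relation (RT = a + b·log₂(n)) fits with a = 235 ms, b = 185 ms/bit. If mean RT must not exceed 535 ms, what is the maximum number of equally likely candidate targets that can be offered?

3

Set 235 + 185·log₂ n ≤ 535 → log₂ n ≤ (535 − 235)/185 = 1.6216.
So n ≤ 2^1.6216 = 3.077; the largest integer n is 3.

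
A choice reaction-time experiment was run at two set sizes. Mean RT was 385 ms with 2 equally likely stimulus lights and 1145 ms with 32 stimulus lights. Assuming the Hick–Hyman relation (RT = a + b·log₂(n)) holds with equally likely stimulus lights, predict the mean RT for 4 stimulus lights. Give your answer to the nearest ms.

Solve the two-equation system in a and b:
  b = (1145 − 385) / (log₂ 32 − log₂ 2) = 760 / (5 − 1) = 190 ms/bit
  a = 385 − 190 × 1 = 195 ms
Then RT(4) = 195 + 190 × log₂ 4 = 195 + 190 × 2 ≈ 575.000 ms.

575 ms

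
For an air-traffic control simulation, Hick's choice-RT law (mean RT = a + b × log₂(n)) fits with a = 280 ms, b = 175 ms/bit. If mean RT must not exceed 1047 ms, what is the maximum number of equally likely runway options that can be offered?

Information budget: (1047 − 280)/175 = 4.3829 bits, so n ≤ 2^4.3829 = 20.863 → at most 20.

20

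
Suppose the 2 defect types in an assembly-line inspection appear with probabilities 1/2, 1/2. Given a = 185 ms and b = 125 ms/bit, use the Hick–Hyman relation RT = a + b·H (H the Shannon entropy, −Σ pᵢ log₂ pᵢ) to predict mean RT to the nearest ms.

310 ms

Each term −pᵢ log₂ pᵢ: 0.5·1 + 0.5·1; summed, H = 1.000 bits.
Mean RT = a + bH = 185 + 125·1.000 = 310.00 ms.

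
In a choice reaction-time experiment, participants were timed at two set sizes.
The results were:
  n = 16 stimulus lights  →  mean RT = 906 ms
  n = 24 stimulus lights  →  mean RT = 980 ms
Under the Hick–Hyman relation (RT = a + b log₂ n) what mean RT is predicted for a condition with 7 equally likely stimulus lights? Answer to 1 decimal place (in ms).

755.1 ms

With log₂ n on the abscissa the relation is linear; from the two conditions:
  b = (980 − 906) / (log₂ 24 − log₂ 16) = 74 / (4.5850 − 4) = 126.504 ms/bit
  a = 906 − 126.504 × 4 = 399.985 ms
Then RT(7) = 399.985 + 126.504 × log₂ 7 = 399.985 + 126.504 × 2.8074 ≈ 755.126 ms.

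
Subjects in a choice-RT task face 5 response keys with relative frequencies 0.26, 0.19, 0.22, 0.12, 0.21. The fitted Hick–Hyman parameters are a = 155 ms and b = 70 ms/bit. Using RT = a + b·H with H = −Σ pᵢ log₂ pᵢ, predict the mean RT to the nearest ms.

315 ms

Entropy contributions −pᵢ log₂ pᵢ: 0.5053, 0.4552, 0.4806, 0.3671, 0.4728; sum H = 2.2810 bits.
RT = a + bH = 155 + 70·2.2810 = 314.67 ms.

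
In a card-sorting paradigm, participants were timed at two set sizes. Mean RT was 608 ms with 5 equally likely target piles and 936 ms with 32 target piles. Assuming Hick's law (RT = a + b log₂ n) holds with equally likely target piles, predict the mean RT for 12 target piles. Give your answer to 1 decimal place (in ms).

762.7 ms

Fit slope and intercept:
  b = (936 − 608) / (log₂ 32 − log₂ 5) = 328 / (5 − 2.3219) = 122.476 ms/bit
  a = 608 − 122.476 × 2.3219 = 323.619 ms
Then RT(12) = 323.619 + 122.476 × log₂ 12 = 323.619 + 122.476 × 3.5850 ≈ 762.692 ms.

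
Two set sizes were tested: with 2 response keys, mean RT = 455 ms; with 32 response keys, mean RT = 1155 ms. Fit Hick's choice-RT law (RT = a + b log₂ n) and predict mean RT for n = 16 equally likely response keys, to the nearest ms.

With log₂ n on the abscissa the relation is linear; from the two conditions:
  b = (1155 − 455) / (log₂ 32 − log₂ 2) = 700 / (5 − 1) = 175 ms/bit
  a = 455 − 175 × 1 = 280 ms
Then RT(16) = 280 + 175 × log₂ 16 = 280 + 175 × 4 ≈ 980.000 ms.

980 ms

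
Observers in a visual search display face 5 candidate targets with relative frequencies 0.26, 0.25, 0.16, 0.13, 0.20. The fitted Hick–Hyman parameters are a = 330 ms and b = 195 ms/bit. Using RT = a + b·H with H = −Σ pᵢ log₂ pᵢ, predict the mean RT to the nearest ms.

H = 0.26·log₂(1/0.26) + 0.25·log₂(1/0.25) + 0.16·log₂(1/0.16) + 0.13·log₂(1/0.13) + 0.20·log₂(1/0.20) = 2.2753 bits.
RT = 330 + 195 × 2.2753 = 773.69 ms.

774 ms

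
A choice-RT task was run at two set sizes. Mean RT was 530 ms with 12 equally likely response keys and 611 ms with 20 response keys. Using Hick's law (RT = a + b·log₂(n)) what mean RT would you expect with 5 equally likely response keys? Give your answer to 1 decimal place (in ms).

391.2 ms

With log₂ n on the abscissa the relation is linear; from the two conditions:
  b = (611 − 530) / (log₂ 20 − log₂ 12) = 81 / (4.3219 − 3.5850) = 109.910 ms/bit
  a = 530 − 109.910 × 3.5850 = 135.976 ms
Then RT(5) = 135.976 + 109.910 × log₂ 5 = 135.976 + 109.910 × 2.3219 ≈ 391.180 ms.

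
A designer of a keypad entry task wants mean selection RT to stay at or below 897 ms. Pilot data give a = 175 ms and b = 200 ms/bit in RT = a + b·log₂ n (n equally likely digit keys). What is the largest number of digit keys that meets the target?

200·log₂ n ≤ 897 − 175 = 722, giving log₂ n ≤ 3.6100 and n ≤ 12.210. The largest whole number is 12.

12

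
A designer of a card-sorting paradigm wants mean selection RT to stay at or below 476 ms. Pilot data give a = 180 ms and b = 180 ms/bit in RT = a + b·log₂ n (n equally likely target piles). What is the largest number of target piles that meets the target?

3

Set 180 + 180·log₂ n ≤ 476 → log₂ n ≤ (476 − 180)/180 = 1.6444.
So n ≤ 2^1.6444 = 3.126; the largest integer n is 3.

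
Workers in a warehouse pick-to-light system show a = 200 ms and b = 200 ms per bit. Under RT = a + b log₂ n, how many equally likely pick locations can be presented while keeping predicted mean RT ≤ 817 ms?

8

200·log₂ n ≤ 817 − 200 = 617, giving log₂ n ≤ 3.0850 and n ≤ 8.486. The largest whole number is 8.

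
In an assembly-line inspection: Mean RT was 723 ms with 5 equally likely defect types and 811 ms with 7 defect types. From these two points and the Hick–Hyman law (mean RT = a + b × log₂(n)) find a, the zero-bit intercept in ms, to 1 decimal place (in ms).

302.1 ms

The slope on a log₂ axis is (811 − 723) / (2.8074 − 2.3219) = 181.284 ms/bit.
Intercept: a = 723 − 181.284·log₂(5) = 302.072 ms.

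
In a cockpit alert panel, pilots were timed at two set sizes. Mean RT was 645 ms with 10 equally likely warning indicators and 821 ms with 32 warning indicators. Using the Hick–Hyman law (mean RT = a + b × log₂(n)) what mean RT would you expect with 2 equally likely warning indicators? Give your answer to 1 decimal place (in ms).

401.5 ms

With log₂ n on the abscissa the relation is linear; from the two conditions:
  b = (821 − 645) / (log₂ 32 − log₂ 10) = 176 / (5 − 3.3219) = 104.882 ms/bit
  a = 645 − 104.882 × 3.3219 = 296.589 ms
Then RT(2) = 296.589 + 104.882 × log₂ 2 = 296.589 + 104.882 × 1 ≈ 401.471 ms.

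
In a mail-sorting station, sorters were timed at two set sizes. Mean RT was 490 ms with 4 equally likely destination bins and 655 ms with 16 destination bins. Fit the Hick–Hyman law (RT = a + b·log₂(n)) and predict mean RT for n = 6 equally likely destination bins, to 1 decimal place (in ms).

RT is linear in log₂ n, so two points fix the line:
  b = (655 − 490) / (log₂ 16 − log₂ 4) = 165 / (4 − 2) = 82.500 ms/bit
  a = 490 − 82.500 × 2 = 325.000 ms
Then RT(6) = 325.000 + 82.500 × log₂ 6 = 325.000 + 82.500 × 2.5850 ≈ 538.259 ms.

538.3 ms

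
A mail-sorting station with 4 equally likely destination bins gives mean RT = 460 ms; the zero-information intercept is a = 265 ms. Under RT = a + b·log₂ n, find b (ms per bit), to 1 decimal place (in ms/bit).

b = (460 − 265) / log₂(4) = 195 / 2 = 97.500 ms/bit.

97.5 ms/bit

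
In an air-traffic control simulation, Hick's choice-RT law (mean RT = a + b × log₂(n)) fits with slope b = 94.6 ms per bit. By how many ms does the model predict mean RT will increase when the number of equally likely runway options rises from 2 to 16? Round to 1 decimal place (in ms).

ΔRT = (a + b log₂ n₂) − (a + b log₂ n₁) = b·(log₂ n₂ − log₂ n₁).
log₂(16) − log₂(2) = log₂(16/2) = log₂(8) = 3.
ΔRT = 94.6 × 3.0000 = 283.800 ms.

283.8 ms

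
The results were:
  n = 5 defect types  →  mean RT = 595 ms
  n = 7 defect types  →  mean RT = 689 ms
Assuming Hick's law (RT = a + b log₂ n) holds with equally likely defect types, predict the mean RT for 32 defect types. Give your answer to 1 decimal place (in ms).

1113.6 ms

Fit slope and intercept:
  b = (689 − 595) / (log₂ 7 − log₂ 5) = 94 / (2.8074 − 2.3219) = 193.644 ms/bit
  a = 595 − 193.644 × 2.3219 = 145.373 ms
Then RT(32) = 145.373 + 193.644 × log₂ 32 = 145.373 + 193.644 × 5 ≈ 1113.593 ms.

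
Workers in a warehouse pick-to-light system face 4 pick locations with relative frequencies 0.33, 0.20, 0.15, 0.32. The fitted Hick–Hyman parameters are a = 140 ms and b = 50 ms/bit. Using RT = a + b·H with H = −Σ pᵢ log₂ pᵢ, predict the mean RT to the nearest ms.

Entropy contributions −pᵢ log₂ pᵢ: 0.5278, 0.4644, 0.4105, 0.5260; sum H = 1.9288 bits.
RT = a + bH = 140 + 50·1.9288 = 236.44 ms.

236 ms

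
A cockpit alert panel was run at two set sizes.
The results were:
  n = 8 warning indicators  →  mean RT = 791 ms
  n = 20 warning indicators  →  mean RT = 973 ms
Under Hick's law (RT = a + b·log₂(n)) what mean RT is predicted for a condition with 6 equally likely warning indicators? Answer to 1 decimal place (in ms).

Solve the two-equation system in a and b:
  b = (973 − 791) / (log₂ 20 − log₂ 8) = 182 / (4.3219 − 3) = 137.678 ms/bit
  a = 791 − 137.678 × 3 = 377.967 ms
Then RT(6) = 377.967 + 137.678 × log₂ 6 = 377.967 + 137.678 × 2.5850 ≈ 733.859 ms.

733.9 ms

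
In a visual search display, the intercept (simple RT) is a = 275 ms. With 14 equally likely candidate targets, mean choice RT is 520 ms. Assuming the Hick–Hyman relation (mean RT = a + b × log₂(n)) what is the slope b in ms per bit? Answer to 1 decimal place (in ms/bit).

64.3 ms/bit

14 alternatives carry log₂ 14 = 3.8074 bits; the choice cost is 520 − 275 = 245 ms, so b = 245/3.8074 = 64.349 ms/bit.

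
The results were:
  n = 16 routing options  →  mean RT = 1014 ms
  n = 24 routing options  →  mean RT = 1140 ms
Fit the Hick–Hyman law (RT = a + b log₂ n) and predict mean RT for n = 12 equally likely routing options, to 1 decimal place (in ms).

924.6 ms

With log₂ n on the abscissa the relation is linear; from the two conditions:
  b = (1140 − 1014) / (log₂ 24 − log₂ 16) = 126 / (4.5850 − 4) = 215.398 ms/bit
  a = 1014 − 215.398 × 4 = 152.406 ms
Then RT(12) = 152.406 + 215.398 × log₂ 12 = 152.406 + 215.398 × 3.5850 ≈ 924.602 ms.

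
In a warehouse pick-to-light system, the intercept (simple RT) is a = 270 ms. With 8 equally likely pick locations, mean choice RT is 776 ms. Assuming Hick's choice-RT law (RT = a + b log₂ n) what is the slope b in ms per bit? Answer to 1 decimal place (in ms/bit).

168.7 ms/bit

b = (776 − 270) / log₂(8) = 506 / 3 = 168.667 ms/bit.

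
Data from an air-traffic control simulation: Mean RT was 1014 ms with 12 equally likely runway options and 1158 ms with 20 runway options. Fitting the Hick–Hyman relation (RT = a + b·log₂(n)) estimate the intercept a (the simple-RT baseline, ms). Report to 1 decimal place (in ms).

313.5 ms

Slope: b = (1158 − 1014) / (log₂ 20 − log₂ 12) = 144/0.7370 = 195.396 ms/bit.
a = RT₁ − b·log₂ n₁ = 1014 − 195.396 × 3.5850 = 313.513 ms.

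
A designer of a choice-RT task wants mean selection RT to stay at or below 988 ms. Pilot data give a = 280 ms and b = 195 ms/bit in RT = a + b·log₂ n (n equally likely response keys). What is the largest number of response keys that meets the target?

195·log₂ n ≤ 988 − 280 = 708, giving log₂ n ≤ 3.6308 and n ≤ 12.387. The largest whole number is 12.

12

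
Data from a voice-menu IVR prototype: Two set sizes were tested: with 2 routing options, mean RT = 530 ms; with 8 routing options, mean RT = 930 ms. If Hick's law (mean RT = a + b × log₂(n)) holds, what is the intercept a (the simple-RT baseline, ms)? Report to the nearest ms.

b = (RT₂ − RT₁)/(log₂ n₂ − log₂ n₁) = (930 − 530)/(3 − 1) = 200 ms/bit.
a = RT₁ − b·log₂ n₁ = 530 − 200 × 1 = 330.000 ms.

330 ms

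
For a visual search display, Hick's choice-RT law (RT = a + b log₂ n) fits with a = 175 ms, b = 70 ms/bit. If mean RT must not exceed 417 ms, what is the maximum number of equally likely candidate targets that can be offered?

10

Set 175 + 70·log₂ n ≤ 417 → log₂ n ≤ (417 − 175)/70 = 3.4571.
So n ≤ 2^3.4571 = 10.983; the largest integer n is 10.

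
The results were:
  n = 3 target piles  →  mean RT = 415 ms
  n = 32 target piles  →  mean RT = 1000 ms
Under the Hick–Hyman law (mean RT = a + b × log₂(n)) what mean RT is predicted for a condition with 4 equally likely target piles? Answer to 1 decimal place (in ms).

486.1 ms

RT is linear in log₂ n, so two points fix the line:
  b = (1000 − 415) / (log₂ 32 − log₂ 3) = 585 / (5 − 1.5850) = 171.301 ms/bit
  a = 415 − 171.301 × 1.5850 = 143.494 ms
Then RT(4) = 143.494 + 171.301 × log₂ 4 = 143.494 + 171.301 × 2 ≈ 486.096 ms.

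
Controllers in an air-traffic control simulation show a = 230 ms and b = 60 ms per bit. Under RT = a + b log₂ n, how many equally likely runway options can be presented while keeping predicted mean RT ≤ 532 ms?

32

60·log₂ n ≤ 532 − 230 = 302, giving log₂ n ≤ 5.0333 and n ≤ 32.748. The largest whole number is 32.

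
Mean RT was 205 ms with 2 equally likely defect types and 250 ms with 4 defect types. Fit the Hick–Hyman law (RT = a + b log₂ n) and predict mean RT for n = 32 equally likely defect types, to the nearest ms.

385 ms

Fit slope and intercept:
  b = (250 − 205) / (log₂ 4 − log₂ 2) = 45 / (2 − 1) = 45 ms/bit
  a = 205 − 45 × 1 = 160 ms
Then RT(32) = 160 + 45 × log₂ 32 = 160 + 45 × 5 ≈ 385.000 ms.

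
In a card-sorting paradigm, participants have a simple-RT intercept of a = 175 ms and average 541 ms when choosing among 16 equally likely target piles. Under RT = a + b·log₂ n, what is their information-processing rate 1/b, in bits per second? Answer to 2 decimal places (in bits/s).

10.93 bits/s

b = (541 − 175)/log₂ 16 = 366/4 = 91.500 ms per bit = 0.09150 s/bit; the reciprocal is 10.929 bits/s.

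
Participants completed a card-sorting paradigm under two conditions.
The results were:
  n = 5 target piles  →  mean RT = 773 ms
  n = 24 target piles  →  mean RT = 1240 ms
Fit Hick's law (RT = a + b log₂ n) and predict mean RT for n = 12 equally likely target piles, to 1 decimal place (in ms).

1033.6 ms

With log₂ n on the abscissa the relation is linear; from the two conditions:
  b = (1240 − 773) / (log₂ 24 − log₂ 5) = 467 / (4.5850 − 2.3219) = 206.360 ms/bit
  a = 773 − 206.360 × 2.3219 = 293.847 ms
Then RT(12) = 293.847 + 206.360 × log₂ 12 = 293.847 + 206.360 × 3.5850 ≈ 1033.640 ms.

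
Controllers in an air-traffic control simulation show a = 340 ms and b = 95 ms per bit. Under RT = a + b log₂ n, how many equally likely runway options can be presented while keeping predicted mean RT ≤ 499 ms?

Set 340 + 95·log₂ n ≤ 499 → log₂ n ≤ (499 − 340)/95 = 1.6737.
So n ≤ 2^1.6737 = 3.190; the largest integer n is 3.

3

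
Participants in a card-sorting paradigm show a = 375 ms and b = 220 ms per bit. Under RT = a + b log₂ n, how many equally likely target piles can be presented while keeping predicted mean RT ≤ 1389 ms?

24

220·log₂ n ≤ 1389 − 375 = 1014, giving log₂ n ≤ 4.6091 and n ≤ 24.405. The largest whole number is 24.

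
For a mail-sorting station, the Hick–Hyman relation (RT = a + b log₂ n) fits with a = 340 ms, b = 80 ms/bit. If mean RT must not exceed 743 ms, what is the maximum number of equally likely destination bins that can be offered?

80·log₂ n ≤ 743 − 340 = 403, giving log₂ n ≤ 5.0375 and n ≤ 32.843. The largest whole number is 32.

32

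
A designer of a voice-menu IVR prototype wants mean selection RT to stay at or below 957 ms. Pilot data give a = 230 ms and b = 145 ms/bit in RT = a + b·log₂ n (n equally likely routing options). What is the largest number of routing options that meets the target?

32

145·log₂ n ≤ 957 − 230 = 727, giving log₂ n ≤ 5.0138 and n ≤ 32.307. The largest whole number is 32.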